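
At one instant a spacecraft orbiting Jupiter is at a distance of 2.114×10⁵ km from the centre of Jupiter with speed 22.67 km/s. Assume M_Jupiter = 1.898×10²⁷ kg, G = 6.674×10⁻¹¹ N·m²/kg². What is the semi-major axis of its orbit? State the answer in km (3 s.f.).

μ = GM = 6.674×10⁻¹¹ × 1.898×10²⁷ = 1.267×10¹⁷ m³/s².
r = 2.114×10⁸ m.
Vis-viva rearranged: 1/a = 2/r − v²/μ = 9.461×10⁻⁹ − 4.057×10⁻⁹ = 5.404×10⁻⁹ m⁻¹.
a = 1.851×10⁸ m = 1.8506×10⁵ km.

a ≈ 1.85×10⁵ km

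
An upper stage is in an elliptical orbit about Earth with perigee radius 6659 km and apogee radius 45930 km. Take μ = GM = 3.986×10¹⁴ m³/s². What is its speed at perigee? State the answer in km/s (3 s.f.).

Semi-major axis a = (r_p + r_a)/2 = 26294 km = 2.629×10⁷ m.
Vis-viva: v² = μ(2/r − 1/a) = 3.986×10¹⁴ × (3.003×10⁻⁷ − 3.803×10⁻⁸) = 1.046×10⁸ m²/s².
v = 10230 m/s = 10.23 km/s.

v ≈ 10.2 km/s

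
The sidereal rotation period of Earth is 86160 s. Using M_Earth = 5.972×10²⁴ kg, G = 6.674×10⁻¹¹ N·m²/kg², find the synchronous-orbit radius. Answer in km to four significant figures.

μ = GM = 6.674×10⁻¹¹ × 5.972×10²⁴ = 3.986×10¹⁴ m³/s².
A synchronous orbit has period T, so by Kepler's third law a = (μT²/4π²)^(1/3).
μT²/4π² = 3.986×10¹⁴ × (8.616×10⁴)² / 39.48 = 7.495×10²² m³.
a = 4.216×10⁷ m = 42162 km.

r_sync ≈ 42160 km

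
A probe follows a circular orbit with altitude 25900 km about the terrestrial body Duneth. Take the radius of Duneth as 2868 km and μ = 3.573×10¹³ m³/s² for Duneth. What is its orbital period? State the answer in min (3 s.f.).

T ≈ 2700 min

r = 2868 + 25900 = 28768 km = 2.8768×10⁷ m.
Kepler's third law: T = 2π√(r³/μ) = 2π√((2.877×10⁷)³ / 3.573×10¹³).
r³/μ = 6.663×10⁸ s², so T = 2π × 2.581×10⁴ = 1.622×10⁵ s.
Converting: 1.622×10⁵ s ÷ 60.00 = 2703 min.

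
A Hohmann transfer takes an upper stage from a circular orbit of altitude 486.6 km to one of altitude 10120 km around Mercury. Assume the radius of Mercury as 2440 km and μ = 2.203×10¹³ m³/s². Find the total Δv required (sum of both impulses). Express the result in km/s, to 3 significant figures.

Δv_total ≈ 1.26 km/s

r₁ = 2440 + 486.6 = 2926.6 km = 2.9266×10⁶ m.
r₂ = 2440 + 10120 = 12560 km = 1.2560×10⁷ m.
Transfer ellipse a_t = (r₁ + r₂)/2 = 7.743×10⁶ m.
At r₁: circular v_c1 = √(μ/r₁) = 2744 m/s; transfer-periherm v_p = √[μ(2/r₁ − 1/a_t)] = 3494 m/s.
Δv₁ = v_p − v_c1 = 750.6 m/s.
At r₂: circular v_c2 = √(μ/r₂) = 1324 m/s; transfer-apoherm v_a = √[μ(2/r₂ − 1/a_t)] = 814.2 m/s.
Δv₂ = v_c2 − v_a = 510.2 m/s.
Total Δv = Δv₁ + Δv₂ = 1261 m/s = 1.261 km/s.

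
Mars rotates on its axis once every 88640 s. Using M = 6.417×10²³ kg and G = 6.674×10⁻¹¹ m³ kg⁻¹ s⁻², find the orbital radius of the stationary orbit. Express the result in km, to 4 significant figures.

μ = GM = 6.674×10⁻¹¹ × 6.417×10²³ = 4.283×10¹³ m³/s².
A synchronous orbit has period T, so by Kepler's third law a = (μT²/4π²)^(1/3).
μT²/4π² = 4.283×10¹³ × (8.864×10⁴)² / 39.48 = 8.524×10²¹ m³.
a = 2.043×10⁷ m = 20427 km.

r_sync ≈ 20430 km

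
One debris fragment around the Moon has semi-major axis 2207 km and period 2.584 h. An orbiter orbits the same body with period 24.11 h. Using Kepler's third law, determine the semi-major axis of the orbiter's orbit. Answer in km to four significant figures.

Kepler's third law: a³ ∝ T², so a₂ = a₁ (T₂/T₁)^(2/3).
T₂/T₁ = 9.330, (T₂/T₁)^(2/3) = 4.432.
a₂ = 2207 × 4.432 = 9782 km.

a₂ ≈ 9782 km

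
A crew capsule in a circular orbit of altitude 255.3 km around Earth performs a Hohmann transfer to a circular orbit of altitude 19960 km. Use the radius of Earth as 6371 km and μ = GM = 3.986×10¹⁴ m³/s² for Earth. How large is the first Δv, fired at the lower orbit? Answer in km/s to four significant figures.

Δv ≈ 2.048 km/s

r₁ = 6371 + 255.3 = 6626.3 km = 6.6263×10⁶ m.
r₂ = 6371 + 19960 = 26331 km = 2.6331×10⁷ m.
Transfer ellipse a_t = (r₁ + r₂)/2 = 1.648×10⁷ m.
At r₁: circular v_c1 = √(μ/r₁) = 7756 m/s; transfer-perigee v_p = √[μ(2/r₁ − 1/a_t)] = 9804 m/s.
Δv₁ = v_p − v_c1 = 2048 m/s.
= 2.048 km/s.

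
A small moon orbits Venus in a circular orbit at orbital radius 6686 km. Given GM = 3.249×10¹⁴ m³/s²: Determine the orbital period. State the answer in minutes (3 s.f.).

r = 6686 km = 6.686×10⁶ m.
Kepler's third law: T = 2π√(r³/μ) = 2π√((6.686×10⁶)³ / 3.249×10¹⁴).
r³/μ = 9.199×10⁵ s², so T = 2π × 9.591×10² = 6.026×10³ s.
Converting: 6.026×10³ s ÷ 60.00 = 100.4 minutes.

T ≈ 100 minutes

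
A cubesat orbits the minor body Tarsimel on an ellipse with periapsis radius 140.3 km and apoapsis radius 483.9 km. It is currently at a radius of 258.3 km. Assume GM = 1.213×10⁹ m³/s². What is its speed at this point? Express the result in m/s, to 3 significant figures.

Semi-major axis a = (r_p + r_a)/2 = 312.10 km = 3.121×10⁵ m.
Vis-viva: v² = μ(2/r − 1/a) = 1.213×10⁹ × (7.743×10⁻⁶ − 3.204×10⁻⁶) = 5.506×10³ m²/s².
v = 74.20 m/s.

v ≈ 74.2 m/s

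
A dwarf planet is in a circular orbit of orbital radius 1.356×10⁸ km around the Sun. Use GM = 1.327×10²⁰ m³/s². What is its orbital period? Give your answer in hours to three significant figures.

T ≈ 7570 hours

r = 1.356×10⁸ km = 1.356×10¹¹ m.
Kepler's third law: T = 2π√(r³/μ) = 2π√((1.356×10¹¹)³ / 1.327×10²⁰).
r³/μ = 1.879×10¹³ s², so T = 2π × 4.335×10⁶ = 2.724×10⁷ s.
Converting: 2.724×10⁷ s ÷ 3600 = 7565 hours.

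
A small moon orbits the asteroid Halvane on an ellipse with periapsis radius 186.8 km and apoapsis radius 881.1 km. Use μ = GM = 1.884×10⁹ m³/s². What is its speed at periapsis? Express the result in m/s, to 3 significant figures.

v ≈ 129 m/s

Semi-major axis a = (r_p + r_a)/2 = 533.95 km = 5.340×10⁵ m.
Vis-viva: v² = μ(2/r − 1/a) = 1.884×10⁹ × (1.071×10⁻⁵ − 1.873×10⁻⁶) = 1.664×10⁴ m²/s².
v = 129.0 m/s.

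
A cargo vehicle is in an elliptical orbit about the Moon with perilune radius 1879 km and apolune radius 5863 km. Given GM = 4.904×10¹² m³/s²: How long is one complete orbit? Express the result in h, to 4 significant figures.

Semi-major axis a = (r_p + r_a)/2 = (1879.0 + 5863.0)/2 = 3871.0 km = 3.871×10⁶ m.
By Kepler's third law T = 2π√(a³/μ) = 2π × 3.439×10³ = 2.161×10⁴ s.
= 6.003 h.

T ≈ 6.003 h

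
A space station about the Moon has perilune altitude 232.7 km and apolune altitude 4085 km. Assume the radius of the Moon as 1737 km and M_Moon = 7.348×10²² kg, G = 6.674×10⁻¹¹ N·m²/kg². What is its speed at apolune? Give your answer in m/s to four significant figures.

μ = GM = 6.674×10⁻¹¹ × 7.348×10²² = 4.904×10¹² m³/s².
r_p = 1737 + 232.7 = 1969.7 km = 1.9697×10⁶ m.
r_a = 1737 + 4085 = 5822.0 km = 5.8220×10⁶ m.
Semi-major axis a = (r_p + r_a)/2 = 3895.8 km = 3.896×10⁶ m.
Vis-viva: v² = μ(2/r − 1/a) = 4.904×10¹² × (3.435×10⁻⁷ − 2.567×10⁻⁷) = 4.259×10⁵ m²/s².
v = 652.6 m/s.

v ≈ 652.6 m/s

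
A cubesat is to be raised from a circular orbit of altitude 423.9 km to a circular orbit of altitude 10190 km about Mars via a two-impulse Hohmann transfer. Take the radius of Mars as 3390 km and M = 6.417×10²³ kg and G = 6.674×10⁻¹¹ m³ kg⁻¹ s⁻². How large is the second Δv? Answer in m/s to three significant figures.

μ = GM = 6.674×10⁻¹¹ × 6.417×10²³ = 4.283×10¹³ m³/s².
r₁ = 3390 + 423.9 = 3813.9 km = 3.8139×10⁶ m.
r₂ = 3390 + 10190 = 13580 km = 1.3580×10⁷ m.
Transfer ellipse a_t = (r₁ + r₂)/2 = 8.697×10⁶ m.
At r₁: circular v_c1 = √(μ/r₁) = 3351 m/s; transfer-periapsis v_p = √[μ(2/r₁ − 1/a_t)] = 4187 m/s.
At r₂: circular v_c2 = √(μ/r₂) = 1776 m/s; transfer-apoapsis v_a = √[μ(2/r₂ − 1/a_t)] = 1176 m/s.
Δv₂ = v_c2 − v_a = 599.9 m/s.

Δv ≈ 600 m/s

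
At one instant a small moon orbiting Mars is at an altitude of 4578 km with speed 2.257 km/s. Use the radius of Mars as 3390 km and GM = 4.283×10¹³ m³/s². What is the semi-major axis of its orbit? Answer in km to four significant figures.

r = 3390 + 4578 = 7968.0 km = 7.968×10⁶ m.
Vis-viva rearranged: 1/a = 2/r − v²/μ = 2.510×10⁻⁷ − 1.189×10⁻⁷ = 1.321×10⁻⁷ m⁻¹.
a = 7.572×10⁶ m = 7571.9 km.

a ≈ 7572 km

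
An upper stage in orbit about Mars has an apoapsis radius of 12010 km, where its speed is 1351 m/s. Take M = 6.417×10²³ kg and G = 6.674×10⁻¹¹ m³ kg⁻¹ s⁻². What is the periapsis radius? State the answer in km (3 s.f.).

periapsis radius ≈ 4130 km

μ = GM = 6.674×10⁻¹¹ × 6.417×10²³ = 4.283×10¹³ m³/s².
r_a = 1.201×10⁷ m.
Specific energy ε = v²/2 − μ/r = -2.653×10⁶ J/kg, so a = −μ/(2ε) = 8.070×10⁶ m.
The apsides satisfy r_p + r_a = 2a, so the periapsis radius is 2a − r_a = 4.131×10⁶ m = 4130.8 km.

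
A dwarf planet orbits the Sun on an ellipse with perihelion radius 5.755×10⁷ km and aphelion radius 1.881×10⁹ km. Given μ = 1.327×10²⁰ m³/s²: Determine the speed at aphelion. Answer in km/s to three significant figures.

v ≈ 2.05 km/s

Semi-major axis a = (r_p + r_a)/2 = 9.6928×10⁸ km = 9.693×10¹¹ m.
Vis-viva: v² = μ(2/r − 1/a) = 1.327×10²⁰ × (1.063×10⁻¹² − 1.032×10⁻¹²) = 4.189×10⁶ m²/s².
v = 2047 m/s = 2.047 km/s.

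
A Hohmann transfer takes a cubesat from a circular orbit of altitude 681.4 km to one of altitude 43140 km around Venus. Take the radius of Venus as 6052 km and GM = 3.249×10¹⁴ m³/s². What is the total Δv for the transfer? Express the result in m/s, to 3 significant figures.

r₁ = 6052 + 681.4 = 6733.4 km = 6.7334×10⁶ m.
r₂ = 6052 + 43140 = 49192 km = 4.9192×10⁷ m.
Transfer ellipse a_t = (r₁ + r₂)/2 = 2.796×10⁷ m.
At r₁: circular v_c1 = √(μ/r₁) = 6946 m/s; transfer-periapsis v_p = √[μ(2/r₁ − 1/a_t)] = 9213 m/s.
Δv₁ = v_p − v_c1 = 2267 m/s.
At r₂: circular v_c2 = √(μ/r₂) = 2570 m/s; transfer-apoapsis v_a = √[μ(2/r₂ − 1/a_t)] = 1261 m/s.
Δv₂ = v_c2 − v_a = 1309 m/s.
Total Δv = Δv₁ + Δv₂ = 3576 m/s.

Δv_total ≈ 3580 m/s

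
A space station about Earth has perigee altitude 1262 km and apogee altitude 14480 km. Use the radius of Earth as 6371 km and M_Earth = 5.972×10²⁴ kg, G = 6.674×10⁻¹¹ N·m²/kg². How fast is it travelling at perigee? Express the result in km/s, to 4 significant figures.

v ≈ 8.743 km/s

μ = GM = 6.674×10⁻¹¹ × 5.972×10²⁴ = 3.986×10¹⁴ m³/s².
r_p = 6371 + 1262 = 7633.0 km = 7.6330×10⁶ m.
r_a = 6371 + 14480 = 20851 km = 2.0851×10⁷ m.
Semi-major axis a = (r_p + r_a)/2 = 14242 km = 1.424×10⁷ m.
Vis-viva: v² = μ(2/r − 1/a) = 3.986×10¹⁴ × (2.620×10⁻⁷ − 7.021×10⁻⁸) = 7.645×10⁷ m²/s².
v = 8743 m/s = 8.743 km/s.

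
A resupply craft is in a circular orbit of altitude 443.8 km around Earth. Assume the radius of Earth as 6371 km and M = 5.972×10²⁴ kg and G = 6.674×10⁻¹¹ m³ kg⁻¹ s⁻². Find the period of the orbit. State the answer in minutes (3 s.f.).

μ = GM = 6.674×10⁻¹¹ × 5.972×10²⁴ = 3.986×10¹⁴ m³/s².
r = 6371 + 443.8 = 6814.8 km = 6.8148×10⁶ m.
Kepler's third law: T = 2π√(r³/μ) = 2π√((6.815×10⁶)³ / 3.986×10¹⁴).
r³/μ = 7.941×10⁵ s², so T = 2π × 8.911×10² = 5.599×10³ s.
Converting: 5.599×10³ s ÷ 60.00 = 93.32 minutes.

T ≈ 93.3 minutes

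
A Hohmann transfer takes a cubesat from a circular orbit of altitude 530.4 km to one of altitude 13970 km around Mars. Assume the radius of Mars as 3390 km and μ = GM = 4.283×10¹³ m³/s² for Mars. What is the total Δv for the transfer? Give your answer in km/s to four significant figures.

Δv_total ≈ 1.534 km/s

r₁ = 3390 + 530.4 = 3920.4 km = 3.9204×10⁶ m.
r₂ = 3390 + 13970 = 17360 km = 1.7360×10⁷ m.
Transfer ellipse a_t = (r₁ + r₂)/2 = 1.064×10⁷ m.
At r₁: circular v_c1 = √(μ/r₁) = 3305 m/s; transfer-periapsis v_p = √[μ(2/r₁ − 1/a_t)] = 4222 m/s.
Δv₁ = v_p − v_c1 = 916.6 m/s.
At r₂: circular v_c2 = √(μ/r₂) = 1571 m/s; transfer-apoapsis v_a = √[μ(2/r₂ − 1/a_t)] = 953.4 m/s.
Δv₂ = v_c2 − v_a = 617.3 m/s.
Total Δv = Δv₁ + Δv₂ = 1534 m/s = 1.534 km/s.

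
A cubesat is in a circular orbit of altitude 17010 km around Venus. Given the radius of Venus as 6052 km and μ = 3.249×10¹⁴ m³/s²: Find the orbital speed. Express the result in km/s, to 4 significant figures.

v ≈ 3.753 km/s

r = 6052 + 17010 = 23062 km = 2.3062×10⁷ m.
For a circular orbit v = √(μ/r) = √(3.249×10¹⁴ / 2.306×10⁷) = √(1.409×10⁷) = 3753 m/s.
That is 3.753 km/s.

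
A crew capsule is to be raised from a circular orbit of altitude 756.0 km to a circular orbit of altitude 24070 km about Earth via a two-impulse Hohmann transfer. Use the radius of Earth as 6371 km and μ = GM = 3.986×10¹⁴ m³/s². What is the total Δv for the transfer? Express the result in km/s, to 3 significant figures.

Δv_total ≈ 3.43 km/s

r₁ = 6371 + 756.0 = 7127.0 km = 7.1270×10⁶ m.
r₂ = 6371 + 24070 = 30441 km = 3.0441×10⁷ m.
Transfer ellipse a_t = (r₁ + r₂)/2 = 1.878×10⁷ m.
At r₁: circular v_c1 = √(μ/r₁) = 7479 m/s; transfer-perigee v_p = √[μ(2/r₁ − 1/a_t)] = 9520 m/s.
Δv₁ = v_p − v_c1 = 2042 m/s.
At r₂: circular v_c2 = √(μ/r₂) = 3619 m/s; transfer-apogee v_a = √[μ(2/r₂ − 1/a_t)] = 2229 m/s.
Δv₂ = v_c2 − v_a = 1390 m/s.
Total Δv = Δv₁ + Δv₂ = 3431 m/s = 3.431 km/s.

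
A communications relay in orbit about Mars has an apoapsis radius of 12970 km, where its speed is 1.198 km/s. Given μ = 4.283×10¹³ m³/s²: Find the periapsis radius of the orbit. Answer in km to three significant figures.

periapsis radius ≈ 3600 km

r_a = 1.297×10⁷ m.
Specific energy ε = v²/2 − μ/r = -2.585×10⁶ J/kg, so a = −μ/(2ε) = 8.286×10⁶ m.
The apsides satisfy r_p + r_a = 2a, so the periapsis radius is 2a − r_a = 3.601×10⁶ m = 3601.0 km.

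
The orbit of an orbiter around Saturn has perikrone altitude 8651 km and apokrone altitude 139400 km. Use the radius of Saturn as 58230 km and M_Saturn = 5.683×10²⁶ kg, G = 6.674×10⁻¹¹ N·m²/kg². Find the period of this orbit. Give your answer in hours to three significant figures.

T ≈ 13.6 hours

μ = GM = 6.674×10⁻¹¹ × 5.683×10²⁶ = 3.793×10¹⁶ m³/s².
r_p = 58230 + 8651 = 66881 km = 6.6881×10⁷ m.
r_a = 58230 + 139400 = 197630 km = 1.9763×10⁸ m.
Semi-major axis a = (r_p + r_a)/2 = (66881 + 1.9763×10⁵)/2 = 1.3226×10⁵ km = 1.323×10⁸ m.
By Kepler's third law T = 2π√(a³/μ) = 2π × 7.810×10³ = 4.907×10⁴ s.
= 13.63 hours.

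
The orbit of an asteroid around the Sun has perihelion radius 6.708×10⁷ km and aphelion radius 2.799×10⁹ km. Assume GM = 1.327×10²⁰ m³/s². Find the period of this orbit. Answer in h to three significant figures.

T ≈ 260000 h

Semi-major axis a = (r_p + r_a)/2 = (6.7080×10⁷ + 2.7990×10⁹)/2 = 1.4330×10⁹ km = 1.433×10¹² m.
By Kepler's third law T = 2π√(a³/μ) = 2π × 1.489×10⁸ = 9.357×10⁸ s.
= 2.599×10⁵ h.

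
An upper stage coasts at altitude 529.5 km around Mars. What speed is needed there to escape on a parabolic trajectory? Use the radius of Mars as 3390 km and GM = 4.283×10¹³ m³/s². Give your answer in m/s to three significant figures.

v_esc ≈ 4670 m/s

r = 3390 + 529.5 = 3919.5 km = 3.9195×10⁶ m.
Escape speed v_esc = √(2μ/r) = √(2 × 4.283×10¹³ / 3.920×10⁶) = √(2.185×10⁷) = 4675 m/s.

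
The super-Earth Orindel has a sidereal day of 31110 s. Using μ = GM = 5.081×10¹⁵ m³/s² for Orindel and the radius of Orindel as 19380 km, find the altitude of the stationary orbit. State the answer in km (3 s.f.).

h_sync ≈ 30600 km

A synchronous orbit has period T, so by Kepler's third law a = (μT²/4π²)^(1/3).
μT²/4π² = 5.081×10¹⁵ × (3.111×10⁴)² / 39.48 = 1.246×10²³ m³.
a = 4.994×10⁷ m = 49942 km.
Altitude h = a − R = 49942 − 19380 = 30562 km.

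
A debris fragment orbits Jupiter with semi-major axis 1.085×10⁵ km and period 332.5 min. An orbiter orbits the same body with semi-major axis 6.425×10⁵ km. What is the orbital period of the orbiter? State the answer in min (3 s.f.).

Kepler's third law: T² ∝ a³, so T₂ = T₁ (a₂/a₁)^(3/2).
a₂/a₁ = 5.922, (a₂/a₁)^(3/2) = 14.41.
T₂ = 332.5 × 14.41 = 4791 min.

T₂ ≈ 4790 min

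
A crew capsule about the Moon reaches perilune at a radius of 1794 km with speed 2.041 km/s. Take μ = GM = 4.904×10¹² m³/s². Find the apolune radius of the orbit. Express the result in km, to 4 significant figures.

apolune radius ≈ 5742 km

r_p = 1.794×10⁶ m.
Specific energy ε = v²/2 − μ/r = -6.507×10⁵ J/kg, so a = −μ/(2ε) = 3.768×10⁶ m.
The apsides satisfy r_p + r_a = 2a, so the apolune radius is 2a − r_p = 5.742×10⁶ m = 5742.3 km.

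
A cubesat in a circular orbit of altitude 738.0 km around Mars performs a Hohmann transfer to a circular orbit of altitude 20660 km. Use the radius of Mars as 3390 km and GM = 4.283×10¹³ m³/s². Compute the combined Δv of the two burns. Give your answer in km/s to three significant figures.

Δv_total ≈ 1.60 km/s

r₁ = 3390 + 738.0 = 4128.0 km = 4.1280×10⁶ m.
r₂ = 3390 + 20660 = 24050 km = 2.4050×10⁷ m.
Transfer ellipse a_t = (r₁ + r₂)/2 = 1.409×10⁷ m.
At r₁: circular v_c1 = √(μ/r₁) = 3221 m/s; transfer-periapsis v_p = √[μ(2/r₁ − 1/a_t)] = 4208 m/s.
Δv₁ = v_p − v_c1 = 987.3 m/s.
At r₂: circular v_c2 = √(μ/r₂) = 1334 m/s; transfer-apoapsis v_a = √[μ(2/r₂ − 1/a_t)] = 722.3 m/s.
Δv₂ = v_c2 − v_a = 612.1 m/s.
Total Δv = Δv₁ + Δv₂ = 1599 m/s = 1.599 km/s.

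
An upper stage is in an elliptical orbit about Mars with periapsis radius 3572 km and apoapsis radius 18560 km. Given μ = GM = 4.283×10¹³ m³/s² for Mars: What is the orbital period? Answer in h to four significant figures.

T ≈ 9.817 h

Semi-major axis a = (r_p + r_a)/2 = (3572.0 + 18560)/2 = 11066 km = 1.107×10⁷ m.
By Kepler's third law T = 2π√(a³/μ) = 2π × 5.625×10³ = 3.534×10⁴ s.
= 9.817 h.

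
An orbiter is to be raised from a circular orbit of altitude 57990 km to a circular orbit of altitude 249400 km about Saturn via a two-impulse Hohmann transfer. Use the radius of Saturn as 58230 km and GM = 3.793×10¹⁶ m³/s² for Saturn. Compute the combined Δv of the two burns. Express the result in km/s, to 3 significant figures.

r₁ = 58230 + 57990 = 116220 km = 1.1622×10⁸ m.
r₂ = 58230 + 249400 = 307630 km = 3.0763×10⁸ m.
Transfer ellipse a_t = (r₁ + r₂)/2 = 2.119×10⁸ m.
At r₁: circular v_c1 = √(μ/r₁) = 18070 m/s; transfer-perikrone v_p = √[μ(2/r₁ − 1/a_t)] = 21770 m/s.
Δv₁ = v_p − v_c1 = 3700 m/s.
At r₂: circular v_c2 = √(μ/r₂) = 11100 m/s; transfer-apokrone v_a = √[μ(2/r₂ − 1/a_t)] = 8223 m/s.
Δv₂ = v_c2 − v_a = 2881 m/s.
Total Δv = Δv₁ + Δv₂ = 6581 m/s = 6.581 km/s.

Δv_total ≈ 6.58 km/s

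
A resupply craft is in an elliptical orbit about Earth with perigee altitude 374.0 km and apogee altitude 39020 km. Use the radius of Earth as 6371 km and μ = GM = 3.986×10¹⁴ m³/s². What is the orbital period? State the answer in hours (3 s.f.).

T ≈ 11.6 hours

r_p = 6371 + 374.0 = 6745.0 km = 6.7450×10⁶ m.
r_a = 6371 + 39020 = 45391 km = 4.5391×10⁷ m.
Semi-major axis a = (r_p + r_a)/2 = (6745.0 + 45391)/2 = 26068 km = 2.607×10⁷ m.
By Kepler's third law T = 2π√(a³/μ) = 2π × 6.666×10³ = 4.189×10⁴ s.
= 11.64 hours.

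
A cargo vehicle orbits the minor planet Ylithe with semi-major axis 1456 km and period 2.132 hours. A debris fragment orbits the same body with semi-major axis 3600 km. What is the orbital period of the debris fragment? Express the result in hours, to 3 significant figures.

Kepler's third law: T² ∝ a³, so T₂ = T₁ (a₂/a₁)^(3/2).
a₂/a₁ = 2.473, (a₂/a₁)^(3/2) = 3.888.
T₂ = 2.132 × 3.888 = 8.289 hours.

T₂ ≈ 8.29 hours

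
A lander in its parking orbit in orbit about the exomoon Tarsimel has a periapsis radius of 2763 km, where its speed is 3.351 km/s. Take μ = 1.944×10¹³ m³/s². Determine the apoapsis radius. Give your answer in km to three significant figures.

r_p = 2.763×10⁶ m.
Specific energy ε = v²/2 − μ/r = -1.421×10⁶ J/kg, so a = −μ/(2ε) = 6.839×10⁶ m.
The apsides satisfy r_p + r_a = 2a, so the apoapsis radius is 2a − r_p = 1.092×10⁷ m = 10915 km.

apoapsis radius ≈ 10900 km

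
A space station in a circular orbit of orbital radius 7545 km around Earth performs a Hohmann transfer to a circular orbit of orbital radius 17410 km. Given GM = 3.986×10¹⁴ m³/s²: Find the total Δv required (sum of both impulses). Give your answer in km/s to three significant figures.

r₁ = 7545 km = 7.545×10⁶ m.
r₂ = 17410 km = 1.741×10⁷ m.
Transfer ellipse a_t = (r₁ + r₂)/2 = 1.248×10⁷ m.
At r₁: circular v_c1 = √(μ/r₁) = 7268 m/s; transfer-perigee v_p = √[μ(2/r₁ − 1/a_t)] = 8586 m/s.
Δv₁ = v_p − v_c1 = 1317 m/s.
At r₂: circular v_c2 = √(μ/r₂) = 4785 m/s; transfer-apogee v_a = √[μ(2/r₂ − 1/a_t)] = 3721 m/s.
Δv₂ = v_c2 − v_a = 1064 m/s.
Total Δv = Δv₁ + Δv₂ = 2381 m/s = 2.381 km/s.

Δv_total ≈ 2.38 km/s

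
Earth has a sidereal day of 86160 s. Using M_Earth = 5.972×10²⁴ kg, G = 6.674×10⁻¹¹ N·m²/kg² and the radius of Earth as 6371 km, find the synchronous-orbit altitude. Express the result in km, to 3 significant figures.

h_sync ≈ 35800 km

μ = GM = 6.674×10⁻¹¹ × 5.972×10²⁴ = 3.986×10¹⁴ m³/s².
A synchronous orbit has period T, so by Kepler's third law a = (μT²/4π²)^(1/3).
μT²/4π² = 3.986×10¹⁴ × (8.616×10⁴)² / 39.48 = 7.495×10²² m³.
a = 4.216×10⁷ m = 42162 km.
Altitude h = a − R = 42162 − 6371 = 35791 km.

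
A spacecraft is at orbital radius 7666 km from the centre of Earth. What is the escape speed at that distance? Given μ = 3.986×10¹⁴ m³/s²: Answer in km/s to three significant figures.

v_esc ≈ 10.2 km/s

r = 7666 km = 7.666×10⁶ m.
Escape speed v_esc = √(2μ/r) = √(2 × 3.986×10¹⁴ / 7.666×10⁶) = √(1.040×10⁸) = 10200 m/s.
= 10.20 km/s.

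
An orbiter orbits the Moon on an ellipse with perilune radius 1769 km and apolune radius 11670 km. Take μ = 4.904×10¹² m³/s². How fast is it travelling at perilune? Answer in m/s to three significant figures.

Semi-major axis a = (r_p + r_a)/2 = 6719.5 km = 6.720×10⁶ m.
Vis-viva: v² = μ(2/r − 1/a) = 4.904×10¹² × (1.131×10⁻⁶ − 1.488×10⁻⁷) = 4.815×10⁶ m²/s².
v = 2194 m/s.

v ≈ 2190 m/s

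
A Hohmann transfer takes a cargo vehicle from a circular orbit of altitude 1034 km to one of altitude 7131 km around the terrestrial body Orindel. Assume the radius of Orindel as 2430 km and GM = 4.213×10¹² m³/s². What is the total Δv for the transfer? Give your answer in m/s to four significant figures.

r₁ = 2430 + 1034 = 3464.0 km = 3.4640×10⁶ m.
r₂ = 2430 + 7131 = 9561.0 km = 9.5610×10⁶ m.
Transfer ellipse a_t = (r₁ + r₂)/2 = 6.512×10⁶ m.
At r₁: circular v_c1 = √(μ/r₁) = 1103 m/s; transfer-periapsis v_p = √[μ(2/r₁ − 1/a_t)] = 1336 m/s.
Δv₁ = v_p − v_c1 = 233.4 m/s.
At r₂: circular v_c2 = √(μ/r₂) = 663.8 m/s; transfer-apoapsis v_a = √[μ(2/r₂ − 1/a_t)] = 484.1 m/s.
Δv₂ = v_c2 − v_a = 179.7 m/s.
Total Δv = Δv₁ + Δv₂ = 413.1 m/s.

Δv_total ≈ 413.1 m/s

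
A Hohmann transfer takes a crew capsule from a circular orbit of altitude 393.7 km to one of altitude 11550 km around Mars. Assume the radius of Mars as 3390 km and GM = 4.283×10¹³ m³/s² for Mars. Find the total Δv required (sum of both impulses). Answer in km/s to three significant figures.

Δv_total ≈ 1.50 km/s

r₁ = 3390 + 393.7 = 3783.7 km = 3.7837×10⁶ m.
r₂ = 3390 + 11550 = 14940 km = 1.4940×10⁷ m.
Transfer ellipse a_t = (r₁ + r₂)/2 = 9.362×10⁶ m.
At r₁: circular v_c1 = √(μ/r₁) = 3364 m/s; transfer-periapsis v_p = √[μ(2/r₁ − 1/a_t)] = 4250 m/s.
Δv₁ = v_p − v_c1 = 885.7 m/s.
At r₂: circular v_c2 = √(μ/r₂) = 1693 m/s; transfer-apoapsis v_a = √[μ(2/r₂ − 1/a_t)] = 1076 m/s.
Δv₂ = v_c2 − v_a = 616.8 m/s.
Total Δv = Δv₁ + Δv₂ = 1503 m/s = 1.503 km/s.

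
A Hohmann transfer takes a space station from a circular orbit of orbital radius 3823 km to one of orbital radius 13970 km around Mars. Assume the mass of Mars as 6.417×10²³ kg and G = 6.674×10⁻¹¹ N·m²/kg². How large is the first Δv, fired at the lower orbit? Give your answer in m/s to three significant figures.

μ = GM = 6.674×10⁻¹¹ × 6.417×10²³ = 4.283×10¹³ m³/s².
r₁ = 3823 km = 3.823×10⁶ m.
r₂ = 13970 km = 1.397×10⁷ m.
Transfer ellipse a_t = (r₁ + r₂)/2 = 8.896×10⁶ m.
At r₁: circular v_c1 = √(μ/r₁) = 3347 m/s; transfer-periapsis v_p = √[μ(2/r₁ − 1/a_t)] = 4194 m/s.
Δv₁ = v_p − v_c1 = 847.2 m/s.

Δv ≈ 847 m/s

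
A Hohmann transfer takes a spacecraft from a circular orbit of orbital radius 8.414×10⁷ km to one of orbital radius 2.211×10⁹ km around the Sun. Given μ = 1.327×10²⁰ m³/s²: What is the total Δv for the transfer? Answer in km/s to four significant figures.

r₁ = 8.414×10⁷ km = 8.414×10¹⁰ m.
r₂ = 2.211×10⁹ km = 2.211×10¹² m.
Transfer ellipse a_t = (r₁ + r₂)/2 = 1.148×10¹² m.
At r₁: circular v_c1 = √(μ/r₁) = 39710 m/s; transfer-perihelion v_p = √[μ(2/r₁ − 1/a_t)] = 55120 m/s.
Δv₁ = v_p − v_c1 = 15410 m/s.
At r₂: circular v_c2 = √(μ/r₂) = 7747 m/s; transfer-aphelion v_a = √[μ(2/r₂ − 1/a_t)] = 2098 m/s.
Δv₂ = v_c2 − v_a = 5649 m/s.
Total Δv = Δv₁ + Δv₂ = 21060 m/s = 21.06 km/s.

Δv_total ≈ 21.06 km/s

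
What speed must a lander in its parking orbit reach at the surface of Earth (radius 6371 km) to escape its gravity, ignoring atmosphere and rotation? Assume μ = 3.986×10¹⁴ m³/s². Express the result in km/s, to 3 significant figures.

v_esc ≈ 11.2 km/s

r = R = 6.371×10⁶ m.
Escape speed v_esc = √(2μ/r) = √(2 × 3.986×10¹⁴ / 6.371×10⁶) = √(1.251×10⁸) = 11190 m/s.
= 11.19 km/s.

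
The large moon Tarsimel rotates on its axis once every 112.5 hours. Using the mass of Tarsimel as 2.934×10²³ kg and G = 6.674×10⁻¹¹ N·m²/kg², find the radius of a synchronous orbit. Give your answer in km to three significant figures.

r_sync ≈ 43300 km

μ = GM = 6.674×10⁻¹¹ × 2.934×10²³ = 1.958×10¹³ m³/s².
T = 112.5 hours = 4.050×10⁵ s.
A synchronous orbit has period T, so by Kepler's third law a = (μT²/4π²)^(1/3).
μT²/4π² = 1.958×10¹³ × (4.050×10⁵)² / 39.48 = 8.136×10²² m³.
a = 4.333×10⁷ m = 43331 km.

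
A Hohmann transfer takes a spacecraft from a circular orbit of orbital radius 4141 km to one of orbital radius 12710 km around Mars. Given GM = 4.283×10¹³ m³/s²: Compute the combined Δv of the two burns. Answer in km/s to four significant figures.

Δv_total ≈ 1.283 km/s

r₁ = 4141 km = 4.141×10⁶ m.
r₂ = 12710 km = 1.271×10⁷ m.
Transfer ellipse a_t = (r₁ + r₂)/2 = 8.426×10⁶ m.
At r₁: circular v_c1 = √(μ/r₁) = 3216 m/s; transfer-periapsis v_p = √[μ(2/r₁ − 1/a_t)] = 3950 m/s.
Δv₁ = v_p − v_c1 = 734.0 m/s.
At r₂: circular v_c2 = √(μ/r₂) = 1836 m/s; transfer-apoapsis v_a = √[μ(2/r₂ − 1/a_t)] = 1287 m/s.
Δv₂ = v_c2 − v_a = 548.8 m/s.
Total Δv = Δv₁ + Δv₂ = 1283 m/s = 1.283 km/s.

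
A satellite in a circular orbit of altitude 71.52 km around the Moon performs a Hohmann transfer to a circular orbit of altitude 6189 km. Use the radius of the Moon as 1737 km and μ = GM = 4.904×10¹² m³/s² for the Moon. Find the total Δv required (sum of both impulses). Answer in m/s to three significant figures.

r₁ = 1737 + 71.52 = 1808.5 km = 1.8085×10⁶ m.
r₂ = 1737 + 6189 = 7926.0 km = 7.9260×10⁶ m.
Transfer ellipse a_t = (r₁ + r₂)/2 = 4.867×10⁶ m.
At r₁: circular v_c1 = √(μ/r₁) = 1647 m/s; transfer-perilune v_p = √[μ(2/r₁ − 1/a_t)] = 2101 m/s.
Δv₁ = v_p − v_c1 = 454.7 m/s.
At r₂: circular v_c2 = √(μ/r₂) = 786.6 m/s; transfer-apolune v_a = √[μ(2/r₂ − 1/a_t)] = 479.5 m/s.
Δv₂ = v_c2 − v_a = 307.1 m/s.
Total Δv = Δv₁ + Δv₂ = 761.8 m/s.

Δv_total ≈ 762 m/s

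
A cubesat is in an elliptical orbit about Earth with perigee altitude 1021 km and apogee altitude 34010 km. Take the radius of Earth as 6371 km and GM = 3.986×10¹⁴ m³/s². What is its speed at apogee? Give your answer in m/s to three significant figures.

r_p = 6371 + 1021 = 7392.0 km = 7.3920×10⁶ m.
r_a = 6371 + 34010 = 40381 km = 4.0381×10⁷ m.
Semi-major axis a = (r_p + r_a)/2 = 23886 km = 2.389×10⁷ m.
Vis-viva: v² = μ(2/r − 1/a) = 3.986×10¹⁴ × (4.953×10⁻⁸ − 4.186×10⁻⁸) = 3.055×10⁶ m²/s².
v = 1748 m/s.

v ≈ 1750 m/s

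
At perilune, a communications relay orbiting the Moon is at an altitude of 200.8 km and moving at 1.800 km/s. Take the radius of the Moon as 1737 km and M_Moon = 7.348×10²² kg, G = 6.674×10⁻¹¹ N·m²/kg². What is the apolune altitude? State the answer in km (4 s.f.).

apolune altitude ≈ 1710 km

μ = GM = 6.674×10⁻¹¹ × 7.348×10²² = 4.904×10¹² m³/s².
r_p = 1737 + 200.8 = 1937.8 km = 1.938×10⁶ m.
Specific energy ε = v²/2 − μ/r = -9.107×10⁵ J/kg, so a = −μ/(2ε) = 2.692×10⁶ m.
The apsides satisfy r_p + r_a = 2a, so the apolune radius is 2a − r_p = 3.447×10⁶ m = 3446.9 km.
Apolune altitude = 3446.9 − 1737 = 1709.9 km.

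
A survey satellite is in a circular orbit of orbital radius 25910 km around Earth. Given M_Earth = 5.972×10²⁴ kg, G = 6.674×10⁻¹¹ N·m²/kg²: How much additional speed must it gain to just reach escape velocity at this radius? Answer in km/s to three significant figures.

μ = GM = 6.674×10⁻¹¹ × 5.972×10²⁴ = 3.986×10¹⁴ m³/s².
r = 25910 km = 2.591×10⁷ m.
Circular speed v_c = √(μ/r) = 3922 m/s.
Escape speed v_esc = √(2μ/r) = √2 × v_c = 5547 m/s.
Δv = v_esc − v_c = 1625 m/s = 1.625 km/s.

Δv ≈ 1.62 km/s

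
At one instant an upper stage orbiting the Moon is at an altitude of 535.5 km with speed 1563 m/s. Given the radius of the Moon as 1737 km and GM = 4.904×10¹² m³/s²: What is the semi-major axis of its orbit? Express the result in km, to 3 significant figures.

r = 1737 + 535.5 = 2272.5 km = 2.272×10⁶ m.
Vis-viva rearranged: 1/a = 2/r − v²/μ = 8.801×10⁻⁷ − 4.982×10⁻⁷ = 3.819×10⁻⁷ m⁻¹.
a = 2.618×10⁶ m = 2618.3 km.

a ≈ 2620 km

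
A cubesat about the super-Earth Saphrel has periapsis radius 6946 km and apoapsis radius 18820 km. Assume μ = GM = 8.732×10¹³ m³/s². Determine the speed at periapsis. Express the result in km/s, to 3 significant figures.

v ≈ 4.29 km/s

Semi-major axis a = (r_p + r_a)/2 = 12883 km = 1.288×10⁷ m.
Vis-viva: v² = μ(2/r − 1/a) = 8.732×10¹³ × (2.879×10⁻⁷ − 7.762×10⁻⁸) = 1.836×10⁷ m²/s².
v = 4285 m/s = 4.285 km/s.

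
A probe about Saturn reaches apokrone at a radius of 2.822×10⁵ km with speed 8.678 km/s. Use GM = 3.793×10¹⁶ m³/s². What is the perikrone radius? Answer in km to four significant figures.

r_a = 2.822×10⁸ m.
Specific energy ε = v²/2 − μ/r = -9.675×10⁷ J/kg, so a = −μ/(2ε) = 1.960×10⁸ m.
The apsides satisfy r_p + r_a = 2a, so the perikrone radius is 2a − r_a = 1.098×10⁸ m = 1.0982×10⁵ km.

perikrone radius ≈ 1.098×10⁵ km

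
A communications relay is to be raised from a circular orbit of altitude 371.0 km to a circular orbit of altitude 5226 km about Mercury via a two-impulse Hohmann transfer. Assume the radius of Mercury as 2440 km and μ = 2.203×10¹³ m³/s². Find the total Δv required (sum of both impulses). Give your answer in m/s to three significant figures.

r₁ = 2440 + 371.0 = 2811.0 km = 2.8110×10⁶ m.
r₂ = 2440 + 5226 = 7666.0 km = 7.6660×10⁶ m.
Transfer ellipse a_t = (r₁ + r₂)/2 = 5.238×10⁶ m.
At r₁: circular v_c1 = √(μ/r₁) = 2799 m/s; transfer-periherm v_p = √[μ(2/r₁ − 1/a_t)] = 3387 m/s.
Δv₁ = v_p − v_c1 = 587.1 m/s.
At r₂: circular v_c2 = √(μ/r₂) = 1695 m/s; transfer-apoherm v_a = √[μ(2/r₂ − 1/a_t)] = 1242 m/s.
Δv₂ = v_c2 − v_a = 453.4 m/s.
Total Δv = Δv₁ + Δv₂ = 1040 m/s.

Δv_total ≈ 1040 m/s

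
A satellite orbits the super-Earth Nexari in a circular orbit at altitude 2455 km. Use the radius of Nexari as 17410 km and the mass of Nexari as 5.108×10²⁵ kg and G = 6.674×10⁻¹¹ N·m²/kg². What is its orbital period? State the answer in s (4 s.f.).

T ≈ 9528 s

μ = GM = 6.674×10⁻¹¹ × 5.108×10²⁵ = 3.409×10¹⁵ m³/s².
r = 17410 + 2455 = 19865 km = 1.9865×10⁷ m.
Kepler's third law: T = 2π√(r³/μ) = 2π√((1.986×10⁷)³ / 3.409×10¹⁵).
r³/μ = 2.299×10⁶ s², so T = 2π × 1.516×10³ = 9.528×10³ s.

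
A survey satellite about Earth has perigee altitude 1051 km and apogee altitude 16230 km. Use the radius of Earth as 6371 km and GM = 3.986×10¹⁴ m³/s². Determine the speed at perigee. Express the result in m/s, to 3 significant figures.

r_p = 6371 + 1051 = 7422.0 km = 7.4220×10⁶ m.
r_a = 6371 + 16230 = 22601 km = 2.2601×10⁷ m.
Semi-major axis a = (r_p + r_a)/2 = 15012 km = 1.501×10⁷ m.
Vis-viva: v² = μ(2/r − 1/a) = 3.986×10¹⁴ × (2.695×10⁻⁷ − 6.662×10⁻⁸) = 8.086×10⁷ m²/s².
v = 8992 m/s.

v ≈ 8990 m/s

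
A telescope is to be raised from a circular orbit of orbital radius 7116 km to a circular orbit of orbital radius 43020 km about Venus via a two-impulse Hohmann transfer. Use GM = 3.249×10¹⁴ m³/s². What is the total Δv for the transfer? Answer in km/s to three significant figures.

Δv_total ≈ 3.38 km/s

r₁ = 7116 km = 7.116×10⁶ m.
r₂ = 43020 km = 4.302×10⁷ m.
Transfer ellipse a_t = (r₁ + r₂)/2 = 2.507×10⁷ m.
At r₁: circular v_c1 = √(μ/r₁) = 6757 m/s; transfer-periapsis v_p = √[μ(2/r₁ − 1/a_t)] = 8852 m/s.
Δv₁ = v_p − v_c1 = 2095 m/s.
At r₂: circular v_c2 = √(μ/r₂) = 2748 m/s; transfer-apoapsis v_a = √[μ(2/r₂ − 1/a_t)] = 1464 m/s.
Δv₂ = v_c2 − v_a = 1284 m/s.
Total Δv = Δv₁ + Δv₂ = 3379 m/s = 3.379 km/s.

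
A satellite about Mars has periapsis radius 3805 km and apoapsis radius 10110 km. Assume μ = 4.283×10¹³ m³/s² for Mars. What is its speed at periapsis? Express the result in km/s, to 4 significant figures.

v ≈ 4.044 km/s

Semi-major axis a = (r_p + r_a)/2 = 6957.5 km = 6.958×10⁶ m.
Vis-viva: v² = μ(2/r − 1/a) = 4.283×10¹³ × (5.256×10⁻⁷ − 1.437×10⁻⁷) = 1.636×10⁷ m²/s².
v = 4044 m/s = 4.044 km/s.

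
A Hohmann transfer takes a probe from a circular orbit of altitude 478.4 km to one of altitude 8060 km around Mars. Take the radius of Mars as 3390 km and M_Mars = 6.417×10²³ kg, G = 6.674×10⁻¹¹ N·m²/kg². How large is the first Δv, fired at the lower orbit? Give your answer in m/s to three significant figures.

μ = GM = 6.674×10⁻¹¹ × 6.417×10²³ = 4.283×10¹³ m³/s².
r₁ = 3390 + 478.4 = 3868.4 km = 3.8684×10⁶ m.
r₂ = 3390 + 8060 = 11450 km = 1.1450×10⁷ m.
Transfer ellipse a_t = (r₁ + r₂)/2 = 7.659×10⁶ m.
At r₁: circular v_c1 = √(μ/r₁) = 3327 m/s; transfer-periapsis v_p = √[μ(2/r₁ − 1/a_t)] = 4068 m/s.
Δv₁ = v_p − v_c1 = 740.9 m/s.

Δv ≈ 741 m/s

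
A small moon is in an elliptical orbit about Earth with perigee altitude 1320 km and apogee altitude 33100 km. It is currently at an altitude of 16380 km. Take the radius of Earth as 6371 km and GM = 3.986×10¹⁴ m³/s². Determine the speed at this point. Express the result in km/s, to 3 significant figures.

v ≈ 4.26 km/s

r_p = 6371 + 1320 = 7691.0 km = 7.6910×10⁶ m.
r_a = 6371 + 33100 = 39471 km = 3.9471×10⁷ m.
r = 6371 + 16380 = 22751 km = 2.275×10⁷ m.
Semi-major axis a = (r_p + r_a)/2 = 23581 km = 2.358×10⁷ m.
Vis-viva: v² = μ(2/r − 1/a) = 3.986×10¹⁴ × (8.791×10⁻⁸ − 4.241×10⁻⁸) = 1.814×10⁷ m²/s².
v = 4259 m/s = 4.259 km/s.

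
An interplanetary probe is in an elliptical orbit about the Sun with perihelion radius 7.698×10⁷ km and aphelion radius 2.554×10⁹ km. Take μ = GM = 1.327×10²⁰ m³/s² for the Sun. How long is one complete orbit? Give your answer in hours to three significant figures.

Semi-major axis a = (r_p + r_a)/2 = (7.6980×10⁷ + 2.5540×10⁹)/2 = 1.3155×10⁹ km = 1.315×10¹² m.
By Kepler's third law T = 2π√(a³/μ) = 2π × 1.310×10⁸ = 8.230×10⁸ s.
= 2.286×10⁵ hours.

T ≈ 229000 hours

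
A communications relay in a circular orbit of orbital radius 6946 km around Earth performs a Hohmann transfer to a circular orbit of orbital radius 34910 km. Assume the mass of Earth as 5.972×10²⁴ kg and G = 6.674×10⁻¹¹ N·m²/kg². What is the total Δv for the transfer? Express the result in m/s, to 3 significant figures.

μ = GM = 6.674×10⁻¹¹ × 5.972×10²⁴ = 3.986×10¹⁴ m³/s².
r₁ = 6946 km = 6.946×10⁶ m.
r₂ = 34910 km = 3.491×10⁷ m.
Transfer ellipse a_t = (r₁ + r₂)/2 = 2.093×10⁷ m.
At r₁: circular v_c1 = √(μ/r₁) = 7575 m/s; transfer-perigee v_p = √[μ(2/r₁ − 1/a_t)] = 9784 m/s.
Δv₁ = v_p − v_c1 = 2209 m/s.
At r₂: circular v_c2 = √(μ/r₂) = 3379 m/s; transfer-apogee v_a = √[μ(2/r₂ − 1/a_t)] = 1947 m/s.
Δv₂ = v_c2 − v_a = 1432 m/s.
Total Δv = Δv₁ + Δv₂ = 3641 m/s.

Δv_total ≈ 3640 m/s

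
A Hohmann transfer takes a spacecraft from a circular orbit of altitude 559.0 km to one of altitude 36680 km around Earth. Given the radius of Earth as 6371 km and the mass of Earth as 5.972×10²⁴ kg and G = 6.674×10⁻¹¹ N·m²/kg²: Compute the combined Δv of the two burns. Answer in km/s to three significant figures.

Δv_total ≈ 3.81 km/s

μ = GM = 6.674×10⁻¹¹ × 5.972×10²⁴ = 3.986×10¹⁴ m³/s².
r₁ = 6371 + 559.0 = 6930.0 km = 6.9300×10⁶ m.
r₂ = 6371 + 36680 = 43051 km = 4.3051×10⁷ m.
Transfer ellipse a_t = (r₁ + r₂)/2 = 2.499×10⁷ m.
At r₁: circular v_c1 = √(μ/r₁) = 7584 m/s; transfer-perigee v_p = √[μ(2/r₁ − 1/a_t)] = 9954 m/s.
Δv₁ = v_p − v_c1 = 2370 m/s.
At r₂: circular v_c2 = √(μ/r₂) = 3043 m/s; transfer-apogee v_a = √[μ(2/r₂ − 1/a_t)] = 1602 m/s.
Δv₂ = v_c2 − v_a = 1440 m/s.
Total Δv = Δv₁ + Δv₂ = 3810 m/s = 3.810 km/s.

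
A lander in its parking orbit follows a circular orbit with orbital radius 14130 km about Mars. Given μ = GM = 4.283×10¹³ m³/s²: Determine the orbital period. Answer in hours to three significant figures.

T ≈ 14.2 hours

r = 14130 km = 1.413×10⁷ m.
Kepler's third law: T = 2π√(r³/μ) = 2π√((1.413×10⁷)³ / 4.283×10¹³).
r³/μ = 6.587×10⁷ s², so T = 2π × 8.116×10³ = 5.099×10⁴ s.
Converting: 5.099×10⁴ s ÷ 3600 = 14.16 hours.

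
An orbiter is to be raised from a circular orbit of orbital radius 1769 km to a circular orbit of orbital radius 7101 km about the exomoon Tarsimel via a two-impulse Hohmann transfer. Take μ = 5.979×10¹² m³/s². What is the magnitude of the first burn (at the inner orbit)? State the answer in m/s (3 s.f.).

Δv ≈ 488 m/s

r₁ = 1769 km = 1.769×10⁶ m.
r₂ = 7101 km = 7.101×10⁶ m.
Transfer ellipse a_t = (r₁ + r₂)/2 = 4.435×10⁶ m.
At r₁: circular v_c1 = √(μ/r₁) = 1838 m/s; transfer-periapsis v_p = √[μ(2/r₁ − 1/a_t)] = 2326 m/s.
Δv₁ = v_p − v_c1 = 487.8 m/s.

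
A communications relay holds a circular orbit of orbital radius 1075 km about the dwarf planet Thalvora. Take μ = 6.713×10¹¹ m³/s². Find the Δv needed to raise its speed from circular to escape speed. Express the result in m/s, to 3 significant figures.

Δv ≈ 327 m/s

r = 1075 km = 1.075×10⁶ m.
Circular speed v_c = √(μ/r) = 790.2 m/s.
Escape speed v_esc = √(2μ/r) = √2 × v_c = 1118 m/s.
Δv = v_esc − v_c = 327.3 m/s.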